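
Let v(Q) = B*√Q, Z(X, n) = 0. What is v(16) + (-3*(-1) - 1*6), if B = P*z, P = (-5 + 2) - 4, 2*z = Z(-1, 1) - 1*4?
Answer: 53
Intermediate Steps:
z = -2 (z = (0 - 1*4)/2 = (0 - 4)/2 = (½)*(-4) = -2)
P = -7 (P = -3 - 4 = -7)
B = 14 (B = -7*(-2) = 14)
v(Q) = 14*√Q
v(16) + (-3*(-1) - 1*6) = 14*√16 + (-3*(-1) - 1*6) = 14*4 + (3 - 6) = 56 - 3 = 53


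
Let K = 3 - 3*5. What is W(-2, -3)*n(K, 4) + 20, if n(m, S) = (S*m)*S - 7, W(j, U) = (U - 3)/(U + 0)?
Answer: -378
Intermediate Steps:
W(j, U) = (-3 + U)/U
K = -12 (K = 3 - 15 = -12)
n(m, S) = -7 + m*S² (n(m, S) = m*S² - 7 = -7 + m*S²)
W(-2, -3)*n(K, 4) + 20 = ((-3 - 3)/(-3))*(-7 - 12*4²) + 20 = (-⅓*(-6))*(-7 - 12*16) + 20 = 2*(-7 - 192) + 20 = 2*(-199) + 20 = -398 + 20 = -378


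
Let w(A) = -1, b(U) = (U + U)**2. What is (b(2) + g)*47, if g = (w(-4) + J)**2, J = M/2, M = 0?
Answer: 799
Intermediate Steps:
b(U) = 4*U**2 (b(U) = (2*U)**2 = 4*U**2)
J = 0 (J = 0/2 = 0*(1/2) = 0)
g = 1 (g = (-1 + 0)**2 = (-1)**2 = 1)
(b(2) + g)*47 = (4*2**2 + 1)*47 = (4*4 + 1)*47 = (16 + 1)*47 = 17*47 = 799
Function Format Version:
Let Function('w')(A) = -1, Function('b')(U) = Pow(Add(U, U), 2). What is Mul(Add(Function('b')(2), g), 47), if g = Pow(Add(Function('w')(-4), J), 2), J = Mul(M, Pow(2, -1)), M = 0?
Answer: 799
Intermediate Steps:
Function('b')(U) = Mul(4, Pow(U, 2)) (Function('b')(U) = Pow(Mul(2, U), 2) = Mul(4, Pow(U, 2)))
J = 0 (J = Mul(0, Pow(2, -1)) = Mul(0, Rational(1, 2)) = 0)
g = 1 (g = Pow(Add(-1, 0), 2) = Pow(-1, 2) = 1)
Mul(Add(Function('b')(2), g), 47) = Mul(Add(Mul(4, Pow(2, 2)), 1), 47) = Mul(Add(Mul(4, 4), 1), 47) = Mul(Add(16, 1), 47) = Mul(17, 47) = 799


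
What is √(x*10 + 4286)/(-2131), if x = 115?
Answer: -6*√151/2131 ≈ -0.034598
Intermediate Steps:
√(x*10 + 4286)/(-2131) = √(115*10 + 4286)/(-2131) = √(1150 + 4286)*(-1/2131) = √5436*(-1/2131) = (6*√151)*(-1/2131) = -6*√151/2131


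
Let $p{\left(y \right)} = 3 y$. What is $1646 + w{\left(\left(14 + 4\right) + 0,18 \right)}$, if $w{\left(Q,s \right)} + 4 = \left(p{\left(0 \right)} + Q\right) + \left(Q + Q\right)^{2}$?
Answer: $2956$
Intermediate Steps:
$w{\left(Q,s \right)} = -4 + Q + 4 Q^{2}$ ($w{\left(Q,s \right)} = -4 + \left(\left(3 \cdot 0 + Q\right) + \left(Q + Q\right)^{2}\right) = -4 + \left(\left(0 + Q\right) + \left(2 Q\right)^{2}\right) = -4 + \left(Q + 4 Q^{2}\right) = -4 + Q + 4 Q^{2}$)
$1646 + w{\left(\left(14 + 4\right) + 0,18 \right)} = 1646 + \left(-4 + \left(\left(14 + 4\right) + 0\right) + 4 \left(\left(14 + 4\right) + 0\right)^{2}\right) = 1646 + \left(-4 + \left(18 + 0\right) + 4 \left(18 + 0\right)^{2}\right) = 1646 + \left(-4 + 18 + 4 \cdot 18^{2}\right) = 1646 + \left(-4 + 18 + 4 \cdot 324\right) = 1646 + \left(-4 + 18 + 1296\right) = 1646 + 1310 = 2956$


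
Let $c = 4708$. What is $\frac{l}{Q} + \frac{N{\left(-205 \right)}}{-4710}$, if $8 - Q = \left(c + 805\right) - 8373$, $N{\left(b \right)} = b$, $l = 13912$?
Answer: $\frac{367297}{75046} \approx 4.8943$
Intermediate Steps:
$Q = 2868$ ($Q = 8 - \left(\left(4708 + 805\right) - 8373\right) = 8 - \left(5513 - 8373\right) = 8 - -2860 = 8 + 2860 = 2868$)
$\frac{l}{Q} + \frac{N{\left(-205 \right)}}{-4710} = \frac{13912}{2868} - \frac{205}{-4710} = 13912 \cdot \frac{1}{2868} - - \frac{41}{942} = \frac{3478}{717} + \frac{41}{942} = \frac{367297}{75046}$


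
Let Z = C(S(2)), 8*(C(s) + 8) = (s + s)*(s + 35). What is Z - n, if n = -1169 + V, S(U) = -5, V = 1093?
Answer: 61/2 ≈ 30.500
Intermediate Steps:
n = -76 (n = -1169 + 1093 = -76)
C(s) = -8 + s*(35 + s)/4 (C(s) = -8 + ((s + s)*(s + 35))/8 = -8 + ((2*s)*(35 + s))/8 = -8 + (2*s*(35 + s))/8 = -8 + s*(35 + s)/4)
Z = -91/2 (Z = -8 + (¼)*(-5)² + (35/4)*(-5) = -8 + (¼)*25 - 175/4 = -8 + 25/4 - 175/4 = -91/2 ≈ -45.500)
Z - n = -91/2 - 1*(-76) = -91/2 + 76 = 61/2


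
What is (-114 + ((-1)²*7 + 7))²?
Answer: 10000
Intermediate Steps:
(-114 + ((-1)²*7 + 7))² = (-114 + (1*7 + 7))² = (-114 + (7 + 7))² = (-114 + 14)² = (-100)² = 10000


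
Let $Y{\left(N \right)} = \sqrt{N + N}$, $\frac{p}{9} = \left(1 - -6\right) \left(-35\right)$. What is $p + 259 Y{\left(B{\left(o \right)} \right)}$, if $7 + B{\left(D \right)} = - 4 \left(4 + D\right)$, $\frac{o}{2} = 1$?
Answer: $-2205 + 259 i \sqrt{62} \approx -2205.0 + 2039.4 i$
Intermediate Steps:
$p = -2205$ ($p = 9 \left(1 - -6\right) \left(-35\right) = 9 \left(1 + 6\right) \left(-35\right) = 9 \cdot 7 \left(-35\right) = 9 \left(-245\right) = -2205$)
$o = 2$ ($o = 2 \cdot 1 = 2$)
$B{\left(D \right)} = -23 - 4 D$ ($B{\left(D \right)} = -7 - 4 \left(4 + D\right) = -7 - \left(16 + 4 D\right) = -23 - 4 D$)
$Y{\left(N \right)} = \sqrt{2} \sqrt{N}$ ($Y{\left(N \right)} = \sqrt{2 N} = \sqrt{2} \sqrt{N}$)
$p + 259 Y{\left(B{\left(o \right)} \right)} = -2205 + 259 \sqrt{2} \sqrt{-23 - 8} = -2205 + 259 \sqrt{2} \sqrt{-31} = -2205 + 259 \sqrt{2} i \sqrt{31} = -2205 + 259 i \sqrt{62}$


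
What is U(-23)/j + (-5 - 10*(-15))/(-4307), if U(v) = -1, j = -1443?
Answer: -204928/6215001 ≈ -0.032973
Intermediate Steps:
U(-23)/j + (-5 - 10*(-15))/(-4307) = -1/(-1443) + (-5 - 10*(-15))/(-4307) = -1*(-1/1443) + (-5 + 150)*(-1/4307) = 1/1443 + 145*(-1/4307) = 1/1443 - 145/4307 = -204928/6215001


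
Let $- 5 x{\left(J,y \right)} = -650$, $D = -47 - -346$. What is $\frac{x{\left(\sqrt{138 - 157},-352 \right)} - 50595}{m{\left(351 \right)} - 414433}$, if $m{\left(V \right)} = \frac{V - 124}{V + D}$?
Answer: $\frac{32802250}{269381223} \approx 0.12177$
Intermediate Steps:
$D = 299$ ($D = -47 + 346 = 299$)
$m{\left(V \right)} = \frac{-124 + V}{299 + V}$ ($m{\left(V \right)} = \frac{V - 124}{V + 299} = \frac{-124 + V}{299 + V}$)
$x{\left(J,y \right)} = 130$ ($x{\left(J,y \right)} = \left(- \frac{1}{5}\right) \left(-650\right) = 130$)
$\frac{x{\left(\sqrt{138 - 157},-352 \right)} - 50595}{m{\left(351 \right)} - 414433} = \frac{130 - 50595}{\frac{-124 + 351}{299 + 351} - 414433} = - \frac{50465}{\frac{1}{650} \cdot 227 - 414433} = - \frac{50465}{\frac{227}{650} - 414433} = - \frac{50465}{- \frac{269381223}{650}} = \left(-50465\right) \left(- \frac{650}{269381223}\right) = \frac{32802250}{269381223}$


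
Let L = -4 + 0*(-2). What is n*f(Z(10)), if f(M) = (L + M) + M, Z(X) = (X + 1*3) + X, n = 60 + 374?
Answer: 18228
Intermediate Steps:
n = 434
Z(X) = 3 + 2*X (Z(X) = (X + 3) + X = (3 + X) + X = 3 + 2*X)
L = -4 (L = -4 + 0 = -4)
f(M) = -4 + 2*M (f(M) = (-4 + M) + M = -4 + 2*M)
n*f(Z(10)) = 434*(-4 + 2*(3 + 2*10)) = 434*(-4 + 2*(3 + 20)) = 434*(-4 + 2*23) = 434*(-4 + 46) = 434*42 = 18228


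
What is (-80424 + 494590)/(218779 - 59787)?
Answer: 207083/79496 ≈ 2.6049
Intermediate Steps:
(-80424 + 494590)/(218779 - 59787) = 414166/158992 = 414166*(1/158992) = 207083/79496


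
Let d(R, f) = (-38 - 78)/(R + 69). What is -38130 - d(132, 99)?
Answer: -7664014/201 ≈ -38129.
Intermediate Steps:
d(R, f) = -116/(69 + R)
-38130 - d(132, 99) = -38130 - (-116)/(69 + 132) = -38130 - (-116)/201 = -38130 - 1*(-116/201) = -38130 + 116/201 = -7664014/201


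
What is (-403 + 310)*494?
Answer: -45942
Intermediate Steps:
(-403 + 310)*494 = -93*494 = -45942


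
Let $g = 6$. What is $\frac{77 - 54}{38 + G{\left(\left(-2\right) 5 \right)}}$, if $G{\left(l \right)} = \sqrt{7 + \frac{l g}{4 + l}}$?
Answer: $\frac{874}{1427} - \frac{23 \sqrt{17}}{1427} \approx 0.54602$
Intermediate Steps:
$G{\left(l \right)} = \sqrt{7 + \frac{6 l}{4 + l}}$ ($G{\left(l \right)} = \sqrt{7 + \frac{l 6}{4 + l}} = \sqrt{7 + \frac{6 l}{4 + l}}$)
$\frac{77 - 54}{38 + G{\left(\left(-2\right) 5 \right)}} = \frac{77 - 54}{38 + \sqrt{\frac{28 + 13 \left(\left(-2\right) 5\right)}{4 - 10}}} = \frac{23}{38 + \sqrt{\frac{28 + 13 \left(-10\right)}{4 - 10}}} = \frac{23}{38 + \sqrt{\frac{28 - 130}{-6}}} = \frac{23}{38 + \sqrt{\left(- \frac{1}{6}\right) \left(-102\right)}} = \frac{23}{38 + \sqrt{17}}$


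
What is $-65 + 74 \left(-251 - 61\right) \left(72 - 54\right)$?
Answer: $-415649$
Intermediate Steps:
$-65 + 74 \left(-251 - 61\right) \left(72 - 54\right) = -65 + 74 \left(\left(-312\right) 18\right) = -65 + 74 \left(-5616\right) = -65 - 415584 = -415649$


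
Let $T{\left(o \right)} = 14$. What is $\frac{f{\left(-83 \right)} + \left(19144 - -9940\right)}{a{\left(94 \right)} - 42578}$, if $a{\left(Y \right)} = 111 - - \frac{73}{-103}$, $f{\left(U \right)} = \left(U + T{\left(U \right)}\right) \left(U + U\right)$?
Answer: $- \frac{2087707}{2187087} \approx -0.95456$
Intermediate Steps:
$f{\left(U \right)} = 2 U \left(14 + U\right)$ ($f{\left(U \right)} = \left(U + 14\right) \left(U + U\right) = \left(14 + U\right) 2 U = 2 U \left(14 + U\right)$)
$a{\left(Y \right)} = \frac{11360}{103}$ ($a{\left(Y \right)} = 111 - \left(-73\right) \left(- \frac{1}{103}\right) = 111 - \frac{73}{103} = \frac{11360}{103}$)
$\frac{f{\left(-83 \right)} + \left(19144 - -9940\right)}{a{\left(94 \right)} - 42578} = \frac{2 \left(-83\right) \left(14 - 83\right) + \left(19144 - -9940\right)}{\frac{11360}{103} - 42578} = \frac{2 \left(-83\right) \left(-69\right) + \left(19144 + 9940\right)}{- \frac{4374174}{103}} = \left(11454 + 29084\right) \left(- \frac{103}{4374174}\right) = 40538 \left(- \frac{103}{4374174}\right) = - \frac{2087707}{2187087}$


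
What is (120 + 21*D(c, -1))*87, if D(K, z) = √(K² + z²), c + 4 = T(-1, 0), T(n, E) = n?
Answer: 10440 + 1827*√26 ≈ 19756.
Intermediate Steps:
c = -5 (c = -4 - 1 = -5)
(120 + 21*D(c, -1))*87 = (120 + 21*√((-5)² + (-1)²))*87 = (120 + 21*√(25 + 1))*87 = (120 + 21*√26)*87 = 10440 + 1827*√26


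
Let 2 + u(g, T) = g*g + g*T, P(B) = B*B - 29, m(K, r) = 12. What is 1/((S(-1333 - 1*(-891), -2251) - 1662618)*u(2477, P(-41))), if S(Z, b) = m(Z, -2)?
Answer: -1/17004354405786 ≈ -5.8808e-14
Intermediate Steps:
P(B) = -29 + B² (P(B) = B² - 29 = -29 + B²)
S(Z, b) = 12
u(g, T) = -2 + g² + T*g (u(g, T) = -2 + (g*g + g*T) = -2 + (g² + T*g) = -2 + g² + T*g)
1/((S(-1333 - 1*(-891), -2251) - 1662618)*u(2477, P(-41))) = 1/((12 - 1662618)*(-2 + 2477² + (-29 + (-41)²)*2477)) = 1/((-1662606)*(-2 + 6135529 + (-29 + 1681)*2477)) = -1/(1662606*(-2 + 6135529 + 1652*2477)) = -1/(1662606*(-2 + 6135529 + 4092004)) = -1/1662606/10227531 = -1/1662606*1/10227531 = -1/17004354405786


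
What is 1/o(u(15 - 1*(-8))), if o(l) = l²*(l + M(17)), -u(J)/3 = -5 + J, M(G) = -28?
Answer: -1/239112 ≈ -4.1821e-6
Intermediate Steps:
u(J) = 15 - 3*J (u(J) = -3*(-5 + J) = 15 - 3*J)
o(l) = l²*(-28 + l) (o(l) = l²*(l - 28) = l²*(-28 + l))
1/o(u(15 - 1*(-8))) = 1/((15 - 3*(15 - 1*(-8)))²*(-28 + (15 - 3*(15 - 1*(-8))))) = 1/((15 - 3*(15 + 8))²*(-28 + (15 - 3*(15 + 8)))) = 1/((15 - 3*23)²*(-28 + (15 - 3*23))) = 1/((15 - 69)²*(-28 + (15 - 69))) = 1/((-54)²*(-28 - 54)) = 1/(2916*(-82)) = 1/(-239112) = -1/239112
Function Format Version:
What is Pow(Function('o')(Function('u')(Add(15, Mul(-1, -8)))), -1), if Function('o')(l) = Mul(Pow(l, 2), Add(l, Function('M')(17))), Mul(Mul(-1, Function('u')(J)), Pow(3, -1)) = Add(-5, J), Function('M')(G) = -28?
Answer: Rational(-1, 239112) ≈ -4.1821e-6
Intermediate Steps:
Function('u')(J) = Add(15, Mul(-3, J)) (Function('u')(J) = Mul(-3, Add(-5, J)) = Add(15, Mul(-3, J)))
Function('o')(l) = Mul(Pow(l, 2), Add(-28, l)) (Function('o')(l) = Mul(Pow(l, 2), Add(l, -28)) = Mul(Pow(l, 2), Add(-28, l)))
Pow(Function('o')(Function('u')(Add(15, Mul(-1, -8)))), -1) = Pow(Mul(Pow(Add(15, Mul(-3, Add(15, Mul(-1, -8)))), 2), Add(-28, Add(15, Mul(-3, Add(15, Mul(-1, -8)))))), -1) = Pow(Mul(Pow(Add(15, Mul(-3, Add(15, 8))), 2), Add(-28, Add(15, Mul(-3, Add(15, 8))))), -1) = Pow(Mul(Pow(Add(15, Mul(-3, 23)), 2), Add(-28, Add(15, Mul(-3, 23)))), -1) = Pow(Mul(Pow(Add(15, -69), 2), Add(-28, Add(15, -69))), -1) = Pow(Mul(Pow(-54, 2), Add(-28, -54)), -1) = Pow(Mul(2916, -82), -1) = Pow(-239112, -1) = Rational(-1, 239112)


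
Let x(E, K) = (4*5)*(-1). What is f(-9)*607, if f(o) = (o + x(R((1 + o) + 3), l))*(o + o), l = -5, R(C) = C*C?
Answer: 316854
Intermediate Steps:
R(C) = C²
x(E, K) = -20 (x(E, K) = 20*(-1) = -20)
f(o) = 2*o*(-20 + o) (f(o) = (o - 20)*(o + o) = (-20 + o)*(2*o) = 2*o*(-20 + o))
f(-9)*607 = (2*(-9)*(-20 - 9))*607 = (2*(-9)*(-29))*607 = 522*607 = 316854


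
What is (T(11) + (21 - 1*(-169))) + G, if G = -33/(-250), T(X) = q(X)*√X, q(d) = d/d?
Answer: 47533/250 + √11 ≈ 193.45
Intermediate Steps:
q(d) = 1
T(X) = √X (T(X) = 1*√X = √X)
G = 33/250 (G = -33*(-1/250) = 33/250 ≈ 0.13200)
(T(11) + (21 - 1*(-169))) + G = (√11 + (21 - 1*(-169))) + 33/250 = (√11 + (21 + 169)) + 33/250 = (√11 + 190) + 33/250 = (190 + √11) + 33/250 = 47533/250 + √11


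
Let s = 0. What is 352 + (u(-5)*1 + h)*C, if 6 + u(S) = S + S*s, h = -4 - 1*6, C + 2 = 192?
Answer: -3638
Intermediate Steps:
C = 190 (C = -2 + 192 = 190)
h = -10 (h = -4 - 6 = -10)
u(S) = -6 + S (u(S) = -6 + (S + S*0) = -6 + (S + 0) = -6 + S)
352 + (u(-5)*1 + h)*C = 352 + ((-6 - 5)*1 - 10)*190 = 352 + (-11*1 - 10)*190 = 352 + (-11 - 10)*190 = 352 - 21*190 = 352 - 3990 = -3638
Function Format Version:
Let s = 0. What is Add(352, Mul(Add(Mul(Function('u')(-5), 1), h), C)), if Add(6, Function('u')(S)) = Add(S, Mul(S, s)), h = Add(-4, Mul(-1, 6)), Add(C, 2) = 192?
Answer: -3638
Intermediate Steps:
C = 190 (C = Add(-2, 192) = 190)
h = -10 (h = Add(-4, -6) = -10)
Function('u')(S) = Add(-6, S) (Function('u')(S) = Add(-6, Add(S, Mul(S, 0))) = Add(-6, Add(S, 0)) = Add(-6, S))
Add(352, Mul(Add(Mul(Function('u')(-5), 1), h), C)) = Add(352, Mul(Add(Mul(Add(-6, -5), 1), -10), 190)) = Add(352, Mul(Add(Mul(-11, 1), -10), 190)) = Add(352, Mul(Add(-11, -10), 190)) = Add(352, Mul(-21, 190)) = Add(352, -3990) = -3638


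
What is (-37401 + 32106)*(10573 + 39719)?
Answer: -266296140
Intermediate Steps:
(-37401 + 32106)*(10573 + 39719) = -5295*50292 = -266296140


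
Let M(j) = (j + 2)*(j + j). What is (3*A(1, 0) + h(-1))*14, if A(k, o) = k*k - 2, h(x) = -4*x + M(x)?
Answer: -14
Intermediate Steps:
M(j) = 2*j*(2 + j) (M(j) = (2 + j)*(2*j) = 2*j*(2 + j))
h(x) = -4*x + 2*x*(2 + x)
A(k, o) = -2 + k² (A(k, o) = k² - 2 = -2 + k²)
(3*A(1, 0) + h(-1))*14 = (3*(-2 + 1²) + 2*(-1)²)*14 = (3*(-2 + 1) + 2*1)*14 = (3*(-1) + 2)*14 = (-3 + 2)*14 = -1*14 = -14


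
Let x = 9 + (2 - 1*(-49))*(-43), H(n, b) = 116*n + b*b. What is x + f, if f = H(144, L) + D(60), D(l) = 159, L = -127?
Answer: 30808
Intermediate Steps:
H(n, b) = b**2 + 116*n (H(n, b) = 116*n + b**2 = b**2 + 116*n)
f = 32992 (f = ((-127)**2 + 116*144) + 159 = (16129 + 16704) + 159 = 32833 + 159 = 32992)
x = -2184 (x = 9 + (2 + 49)*(-43) = 9 + 51*(-43) = 9 - 2193 = -2184)
x + f = -2184 + 32992 = 30808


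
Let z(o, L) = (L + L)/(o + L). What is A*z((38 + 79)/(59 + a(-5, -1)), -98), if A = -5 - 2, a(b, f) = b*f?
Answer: -87808/6155 ≈ -14.266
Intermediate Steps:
z(o, L) = 2*L/(L + o) (z(o, L) = (2*L)/(L + o) = 2*L/(L + o))
A = -7
A*z((38 + 79)/(59 + a(-5, -1)), -98) = -14*(-98)/(-98 + (38 + 79)/(59 - 5*(-1))) = -14*(-98)/(-98 + 117/(59 + 5)) = -14*(-98)/(-98 + 117/64) = -14*(-98)/(-6155/64) = -14*(-98)*(-64)/6155 = -7*12544/6155 = -87808/6155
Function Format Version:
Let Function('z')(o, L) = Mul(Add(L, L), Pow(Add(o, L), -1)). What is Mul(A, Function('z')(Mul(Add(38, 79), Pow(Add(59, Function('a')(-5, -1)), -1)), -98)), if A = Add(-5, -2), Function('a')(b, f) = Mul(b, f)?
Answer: Rational(-87808, 6155) ≈ -14.266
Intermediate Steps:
Function('z')(o, L) = Mul(2, L, Pow(Add(L, o), -1)) (Function('z')(o, L) = Mul(Mul(2, L), Pow(Add(L, o), -1)) = Mul(2, L, Pow(Add(L, o), -1)))
A = -7
Mul(A, Function('z')(Mul(Add(38, 79), Pow(Add(59, Function('a')(-5, -1)), -1)), -98)) = Mul(-7, Mul(2, -98, Pow(Add(-98, Mul(Add(38, 79), Pow(Add(59, Mul(-5, -1)), -1))), -1))) = Mul(-7, Mul(2, -98, Pow(Add(-98, Mul(117, Pow(Add(59, 5), -1))), -1))) = Mul(-7, Mul(2, -98, Pow(Add(-98, Mul(117, Pow(64, -1))), -1))) = Mul(-7, Mul(2, -98, Pow(Add(-98, Mul(117, Rational(1, 64))), -1))) = Mul(-7, Mul(2, -98, Pow(Add(-98, Rational(117, 64)), -1))) = Mul(-7, Mul(2, -98, Pow(Rational(-6155, 64), -1))) = Mul(-7, Mul(2, -98, Rational(-64, 6155))) = Mul(-7, Rational(12544, 6155)) = Rational(-87808, 6155)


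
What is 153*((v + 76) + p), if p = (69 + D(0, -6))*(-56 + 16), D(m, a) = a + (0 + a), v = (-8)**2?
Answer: -327420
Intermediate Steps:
v = 64
D(m, a) = 2*a (D(m, a) = a + a = 2*a)
p = -2280 (p = (69 + 2*(-6))*(-56 + 16) = (69 - 12)*(-40) = 57*(-40) = -2280)
153*((v + 76) + p) = 153*((64 + 76) - 2280) = 153*(140 - 2280) = 153*(-2140) = -327420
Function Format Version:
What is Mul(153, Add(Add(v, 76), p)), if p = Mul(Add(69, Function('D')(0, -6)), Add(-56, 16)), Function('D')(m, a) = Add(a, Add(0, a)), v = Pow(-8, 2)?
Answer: -327420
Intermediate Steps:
v = 64
Function('D')(m, a) = Mul(2, a) (Function('D')(m, a) = Add(a, a) = Mul(2, a))
p = -2280 (p = Mul(Add(69, Mul(2, -6)), Add(-56, 16)) = Mul(Add(69, -12), -40) = Mul(57, -40) = -2280)
Mul(153, Add(Add(v, 76), p)) = Mul(153, Add(Add(64, 76), -2280)) = Mul(153, Add(140, -2280)) = Mul(153, -2140) = -327420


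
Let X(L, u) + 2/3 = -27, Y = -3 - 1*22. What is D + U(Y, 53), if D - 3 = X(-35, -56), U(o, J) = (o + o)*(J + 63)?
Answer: -17474/3 ≈ -5824.7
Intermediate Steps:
Y = -25 (Y = -3 - 22 = -25)
U(o, J) = 2*o*(63 + J) (U(o, J) = (2*o)*(63 + J) = 2*o*(63 + J))
X(L, u) = -83/3 (X(L, u) = -⅔ - 27 = -83/3)
D = -74/3 (D = 3 - 83/3 = -74/3 ≈ -24.667)
D + U(Y, 53) = -74/3 + 2*(-25)*(63 + 53) = -74/3 + 2*(-25)*116 = -74/3 - 5800 = -17474/3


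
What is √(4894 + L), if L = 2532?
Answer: √7426 ≈ 86.174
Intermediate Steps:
√(4894 + L) = √(4894 + 2532) = √7426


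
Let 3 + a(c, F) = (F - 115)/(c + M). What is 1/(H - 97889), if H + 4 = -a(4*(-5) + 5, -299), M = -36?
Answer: -17/1664268 ≈ -1.0215e-5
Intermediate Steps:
a(c, F) = -3 + (-115 + F)/(-36 + c) (a(c, F) = -3 + (F - 115)/(c - 36) = -3 + (-115 + F)/(-36 + c))
H = -155/17 (H = -4 - (-7 - 299 - 3*(4*(-5) + 5))/(-36 + (4*(-5) + 5)) = -4 - (-7 - 299 - 3*(-20 + 5))/(-36 + (-20 + 5)) = -4 - (-7 - 299 - 3*(-15))/(-36 - 15) = -4 - (-7 - 299 + 45)/(-51) = -4 - (-1)*(-261)/51 = -4 - 1*87/17 = -4 - 87/17 = -155/17 ≈ -9.1176)
1/(H - 97889) = 1/(-155/17 - 97889) = 1/(-1664268/17) = -17/1664268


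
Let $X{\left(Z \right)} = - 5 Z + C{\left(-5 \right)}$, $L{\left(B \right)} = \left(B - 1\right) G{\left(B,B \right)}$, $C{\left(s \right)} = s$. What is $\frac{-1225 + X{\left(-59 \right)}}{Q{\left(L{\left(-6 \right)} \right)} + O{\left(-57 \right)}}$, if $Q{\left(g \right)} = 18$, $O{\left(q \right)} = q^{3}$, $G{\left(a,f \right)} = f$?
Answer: $\frac{187}{37035} \approx 0.0050493$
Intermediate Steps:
$L{\left(B \right)} = B \left(-1 + B\right)$ ($L{\left(B \right)} = \left(B - 1\right) B = \left(-1 + B\right) B = B \left(-1 + B\right)$)
$X{\left(Z \right)} = -5 - 5 Z$ ($X{\left(Z \right)} = - 5 Z - 5 = -5 - 5 Z$)
$\frac{-1225 + X{\left(-59 \right)}}{Q{\left(L{\left(-6 \right)} \right)} + O{\left(-57 \right)}} = \frac{-1225 - -290}{18 + \left(-57\right)^{3}} = \frac{-1225 + \left(-5 + 295\right)}{18 - 185193} = \frac{-1225 + 290}{-185175} = \left(-935\right) \left(- \frac{1}{185175}\right) = \frac{187}{37035}$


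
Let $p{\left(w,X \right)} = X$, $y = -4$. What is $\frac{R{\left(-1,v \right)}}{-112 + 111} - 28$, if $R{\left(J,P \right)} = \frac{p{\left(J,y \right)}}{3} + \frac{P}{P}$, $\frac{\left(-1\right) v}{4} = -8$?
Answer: $- \frac{83}{3} \approx -27.667$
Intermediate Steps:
$v = 32$ ($v = \left(-4\right) \left(-8\right) = 32$)
$R{\left(J,P \right)} = - \frac{1}{3}$ ($R{\left(J,P \right)} = - \frac{4}{3} + \frac{P}{P} = \left(-4\right) \frac{1}{3} + 1 = - \frac{4}{3} + 1 = - \frac{1}{3}$)
$\frac{R{\left(-1,v \right)}}{-112 + 111} - 28 = \frac{1}{-112 + 111} \left(- \frac{1}{3}\right) - 28 = \frac{1}{-1} \left(- \frac{1}{3}\right) - 28 = \left(-1\right) \left(- \frac{1}{3}\right) - 28 = \frac{1}{3} - 28 = - \frac{83}{3}$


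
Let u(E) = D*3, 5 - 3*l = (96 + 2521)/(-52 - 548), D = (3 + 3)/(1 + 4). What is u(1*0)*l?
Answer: 5617/500 ≈ 11.234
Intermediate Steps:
D = 6/5 ≈ 1.2000
l = 5617/1800 (l = 5/3 - (96 + 2521)/(3*(-52 - 548)) = 5/3 - 2617/(3*(-600)) = 5/3 - 2617*(-1)/(3*600) = 5/3 - 1/3*(-2617/600) = 5/3 + 2617/1800 = 5617/1800 ≈ 3.1206)
u(E) = 18/5 (u(E) = (6/5)*3 = 18/5)
u(1*0)*l = (18/5)*(5617/1800) = 5617/500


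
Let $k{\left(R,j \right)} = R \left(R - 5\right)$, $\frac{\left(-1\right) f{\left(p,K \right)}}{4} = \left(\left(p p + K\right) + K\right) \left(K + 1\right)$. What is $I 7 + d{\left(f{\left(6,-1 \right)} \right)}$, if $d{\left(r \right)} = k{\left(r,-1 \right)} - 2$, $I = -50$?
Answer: $-352$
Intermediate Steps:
$f{\left(p,K \right)} = - 4 \left(1 + K\right) \left(p^{2} + 2 K\right)$ ($f{\left(p,K \right)} = - 4 \left(\left(p p + K\right) + K\right) \left(K + 1\right) = - 4 \left(\left(p^{2} + K\right) + K\right) \left(1 + K\right) = - 4 \left(\left(K + p^{2}\right) + K\right) \left(1 + K\right) = - 4 \left(p^{2} + 2 K\right) \left(1 + K\right) = - 4 \left(1 + K\right) \left(p^{2} + 2 K\right)$)
$k{\left(R,j \right)} = R \left(-5 + R\right)$
$d{\left(r \right)} = -2 + r \left(-5 + r\right)$ ($d{\left(r \right)} = r \left(-5 + r\right) - 2 = -2 + r \left(-5 + r\right)$)
$I 7 + d{\left(f{\left(6,-1 \right)} \right)} = \left(-50\right) 7 - \left(2 - \left(\left(-8\right) \left(-1\right) - 8 \left(-1\right)^{2} - 4 \cdot 6^{2} - - 4 \cdot 6^{2}\right) \left(-5 - \left(-8 + 8\right)\right)\right) = -350 - \left(2 - \left(8 - 8 - 144 - \left(-4\right) 36\right) \left(-5 - \left(144 - 144\right)\right)\right) = -350 - \left(2 - \left(8 - 8 - 144 + 144\right) \left(-5 + \left(8 - 8 - 144 + 144\right)\right)\right) = -350 - \left(2 + 0 \left(-5 + 0\right)\right) = -350 + \left(-2 + 0 \left(-5\right)\right) = -350 + \left(-2 + 0\right) = -350 - 2 = -352$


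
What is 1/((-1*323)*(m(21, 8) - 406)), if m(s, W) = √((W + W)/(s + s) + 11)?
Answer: 8526/1118005391 + √5019/1118005391 ≈ 7.6895e-6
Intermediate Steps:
m(s, W) = √(11 + W/s) (m(s, W) = √((2*W)/((2*s)) + 11) = √((2*W)*(1/(2*s)) + 11) = √(W/s + 11) = √(11 + W/s))
1/((-1*323)*(m(21, 8) - 406)) = 1/((-1*323)*(√(11 + 8/21) - 406)) = 1/(-323*(√(11 + 8*(1/21)) - 406)) = 1/(-323*(√(11 + 8/21) - 406)) = 1/(-323*(√(239/21) - 406)) = 1/(-323*(√5019/21 - 406)) = 1/(-323*(-406 + √5019/21)) = 1/(131138 - 323*√5019/21)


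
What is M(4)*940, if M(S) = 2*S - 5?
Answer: 2820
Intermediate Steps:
M(S) = -5 + 2*S
M(4)*940 = (-5 + 2*4)*940 = (-5 + 8)*940 = 3*940 = 2820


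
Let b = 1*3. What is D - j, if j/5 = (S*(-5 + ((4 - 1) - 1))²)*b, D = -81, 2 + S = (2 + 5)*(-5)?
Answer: 4914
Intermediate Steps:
b = 3
S = -37 (S = -2 + (2 + 5)*(-5) = -2 + 7*(-5) = -2 - 35 = -37)
j = -4995 (j = 5*(-37*(-5 + ((4 - 1) - 1))²*3) = 5*(-37*(-5 + (3 - 1))²*3) = 5*(-37*(-5 + 2)²*3) = 5*(-37*(-3)²*3) = 5*(-37*9*3) = 5*(-333*3) = 5*(-999) = -4995)
D - j = -81 - 1*(-4995) = -81 + 4995 = 4914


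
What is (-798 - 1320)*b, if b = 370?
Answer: -783660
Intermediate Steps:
(-798 - 1320)*b = (-798 - 1320)*370 = -2118*370 = -783660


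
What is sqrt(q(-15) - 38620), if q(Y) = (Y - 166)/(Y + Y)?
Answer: I*sqrt(34752570)/30 ≈ 196.5*I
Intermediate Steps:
q(Y) = (-166 + Y)/(2*Y) (q(Y) = (-166 + Y)/((2*Y)) = (-166 + Y)*(1/(2*Y)) = (-166 + Y)/(2*Y))
sqrt(q(-15) - 38620) = sqrt((1/2)*(-166 - 15)/(-15) - 38620) = sqrt((1/2)*(-1/15)*(-181) - 38620) = sqrt(181/30 - 38620) = sqrt(-1158419/30) = I*sqrt(34752570)/30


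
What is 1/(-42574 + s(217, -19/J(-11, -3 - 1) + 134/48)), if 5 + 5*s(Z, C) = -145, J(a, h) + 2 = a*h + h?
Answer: -1/42604 ≈ -2.3472e-5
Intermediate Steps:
J(a, h) = -2 + h + a*h (J(a, h) = -2 + (a*h + h) = -2 + (h + a*h) = -2 + h + a*h)
s(Z, C) = -30 (s(Z, C) = -1 + (⅕)*(-145) = -1 - 29 = -30)
1/(-42574 + s(217, -19/J(-11, -3 - 1) + 134/48)) = 1/(-42574 - 30) = 1/(-42604) = -1/42604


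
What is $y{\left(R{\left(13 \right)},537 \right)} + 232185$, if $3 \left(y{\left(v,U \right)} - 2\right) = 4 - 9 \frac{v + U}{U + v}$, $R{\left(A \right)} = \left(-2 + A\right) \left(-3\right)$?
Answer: $\frac{696556}{3} \approx 2.3219 \cdot 10^{5}$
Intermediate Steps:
$R{\left(A \right)} = 6 - 3 A$
$y{\left(v,U \right)} = \frac{1}{3}$ ($y{\left(v,U \right)} = 2 + \frac{4 - 9 \frac{v + U}{U + v}}{3} = 2 + \frac{4 - 9 \frac{U + v}{U + v}}{3} = 2 + \frac{4 - 9}{3} = 2 + \frac{1}{3} \left(-5\right) = 2 - \frac{5}{3} = \frac{1}{3}$)
$y{\left(R{\left(13 \right)},537 \right)} + 232185 = \frac{1}{3} + 232185 = \frac{696556}{3}$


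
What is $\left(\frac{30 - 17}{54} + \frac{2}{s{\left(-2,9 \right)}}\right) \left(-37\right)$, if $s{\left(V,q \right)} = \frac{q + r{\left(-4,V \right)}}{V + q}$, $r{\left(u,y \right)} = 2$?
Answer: $- \frac{33263}{594} \approx -55.998$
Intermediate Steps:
$s{\left(V,q \right)} = \frac{2 + q}{V + q}$ ($s{\left(V,q \right)} = \frac{q + 2}{V + q} = \frac{2 + q}{V + q}$)
$\left(\frac{30 - 17}{54} + \frac{2}{s{\left(-2,9 \right)}}\right) \left(-37\right) = \left(\frac{30 - 17}{54} + \frac{2}{\frac{1}{-2 + 9} \left(2 + 9\right)}\right) \left(-37\right) = \left(\left(30 - 17\right) \frac{1}{54} + \frac{2}{\frac{1}{7} \cdot 11}\right) \left(-37\right) = \left(13 \cdot \frac{1}{54} + \frac{2}{\frac{1}{7} \cdot 11}\right) \left(-37\right) = \left(\frac{13}{54} + \frac{2}{\frac{11}{7}}\right) \left(-37\right) = \left(\frac{13}{54} + 2 \cdot \frac{7}{11}\right) \left(-37\right) = \left(\frac{13}{54} + \frac{14}{11}\right) \left(-37\right) = \frac{899}{594} \left(-37\right) = - \frac{33263}{594}$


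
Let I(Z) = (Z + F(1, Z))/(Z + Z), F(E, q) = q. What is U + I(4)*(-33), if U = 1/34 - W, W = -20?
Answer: -441/34 ≈ -12.971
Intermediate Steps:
I(Z) = 1 (I(Z) = (Z + Z)/(Z + Z) = (2*Z)/((2*Z)) = (2*Z)*(1/(2*Z)) = 1)
U = 681/34 (U = 1/34 - 1*(-20) = 1/34 + 20 = 681/34 ≈ 20.029)
U + I(4)*(-33) = 681/34 + 1*(-33) = 681/34 - 33 = -441/34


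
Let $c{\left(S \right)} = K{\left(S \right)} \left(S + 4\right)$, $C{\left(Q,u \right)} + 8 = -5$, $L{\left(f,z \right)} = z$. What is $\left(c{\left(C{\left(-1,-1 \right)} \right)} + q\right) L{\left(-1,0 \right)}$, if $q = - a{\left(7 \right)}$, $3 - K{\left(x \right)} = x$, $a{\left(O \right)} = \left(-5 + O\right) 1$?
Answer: $0$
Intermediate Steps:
$a{\left(O \right)} = -5 + O$
$K{\left(x \right)} = 3 - x$
$C{\left(Q,u \right)} = -13$ ($C{\left(Q,u \right)} = -8 - 5 = -13$)
$q = -2$ ($q = - (-5 + 7) = \left(-1\right) 2 = -2$)
$c{\left(S \right)} = \left(3 - S\right) \left(4 + S\right)$ ($c{\left(S \right)} = \left(3 - S\right) \left(S + 4\right) = \left(3 - S\right) \left(4 + S\right)$)
$\left(c{\left(C{\left(-1,-1 \right)} \right)} + q\right) L{\left(-1,0 \right)} = \left(\left(12 - -13 - \left(-13\right)^{2}\right) - 2\right) 0 = \left(\left(12 + 13 - 169\right) - 2\right) 0 = \left(-144 - 2\right) 0 = \left(-146\right) 0 = 0$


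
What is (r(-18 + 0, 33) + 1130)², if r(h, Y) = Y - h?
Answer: 1394761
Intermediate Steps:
(r(-18 + 0, 33) + 1130)² = ((33 - (-18 + 0)) + 1130)² = ((33 - 1*(-18)) + 1130)² = ((33 + 18) + 1130)² = (51 + 1130)² = 1181² = 1394761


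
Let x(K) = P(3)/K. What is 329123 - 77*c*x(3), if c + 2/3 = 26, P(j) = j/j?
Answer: 2956255/9 ≈ 3.2847e+5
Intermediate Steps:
P(j) = 1
c = 76/3 (c = -⅔ + 26 = 76/3 ≈ 25.333)
x(K) = 1/K
329123 - 77*c*x(3) = 329123 - 77*(76/3)/3 = 329123 - 5852/(3*3) = 329123 - 1*5852/9 = 329123 - 5852/9 = 2956255/9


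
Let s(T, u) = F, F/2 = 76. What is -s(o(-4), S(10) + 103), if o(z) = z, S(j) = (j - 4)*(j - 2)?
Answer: -152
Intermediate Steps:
S(j) = (-4 + j)*(-2 + j)
F = 152 (F = 2*76 = 152)
s(T, u) = 152
-s(o(-4), S(10) + 103) = -1*152 = -152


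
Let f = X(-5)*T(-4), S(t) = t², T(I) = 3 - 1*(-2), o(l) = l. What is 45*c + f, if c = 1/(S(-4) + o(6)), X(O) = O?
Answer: -505/22 ≈ -22.955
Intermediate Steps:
T(I) = 5 (T(I) = 3 + 2 = 5)
f = -25 (f = -5*5 = -25)
c = 1/22 (c = 1/((-4)² + 6) = 1/(16 + 6) = 1/22 ≈ 0.045455)
45*c + f = 45*(1/22) - 25 = 45/22 - 25 = -505/22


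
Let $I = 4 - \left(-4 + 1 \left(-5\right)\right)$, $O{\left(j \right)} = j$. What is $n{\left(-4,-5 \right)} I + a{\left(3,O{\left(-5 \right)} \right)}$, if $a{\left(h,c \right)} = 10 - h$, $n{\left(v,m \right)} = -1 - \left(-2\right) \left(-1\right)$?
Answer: $-32$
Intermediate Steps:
$n{\left(v,m \right)} = -3$ ($n{\left(v,m \right)} = -1 - 2 = -3$)
$I = 13$ ($I = 4 - \left(-4 - 5\right) = 4 - -9 = 4 + 9 = 13$)
$n{\left(-4,-5 \right)} I + a{\left(3,O{\left(-5 \right)} \right)} = \left(-3\right) 13 + \left(10 - 3\right) = -39 + \left(10 - 3\right) = -39 + 7 = -32$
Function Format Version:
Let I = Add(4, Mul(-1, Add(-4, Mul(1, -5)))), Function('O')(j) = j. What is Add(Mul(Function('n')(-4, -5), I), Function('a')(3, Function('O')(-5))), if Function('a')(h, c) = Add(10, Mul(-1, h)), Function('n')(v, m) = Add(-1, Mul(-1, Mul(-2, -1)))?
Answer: -32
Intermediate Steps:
Function('n')(v, m) = -3 (Function('n')(v, m) = Add(-1, Mul(-1, 2)) = Add(-1, -2) = -3)
I = 13 (I = Add(4, Mul(-1, Add(-4, -5))) = Add(4, Mul(-1, -9)) = Add(4, 9) = 13)
Add(Mul(Function('n')(-4, -5), I), Function('a')(3, Function('O')(-5))) = Add(Mul(-3, 13), Add(10, Mul(-1, 3))) = Add(-39, Add(10, -3)) = Add(-39, 7) = -32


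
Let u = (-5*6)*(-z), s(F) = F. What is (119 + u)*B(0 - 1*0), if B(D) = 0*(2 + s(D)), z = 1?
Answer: 0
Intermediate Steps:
u = 30 (u = (-5*6)*(-1*1) = -30*(-1) = 30)
B(D) = 0 (B(D) = 0*(2 + D) = 0)
(119 + u)*B(0 - 1*0) = (119 + 30)*0 = 149*0 = 0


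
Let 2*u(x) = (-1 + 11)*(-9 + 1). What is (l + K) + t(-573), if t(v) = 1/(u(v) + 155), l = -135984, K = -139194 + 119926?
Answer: -17853979/115 ≈ -1.5525e+5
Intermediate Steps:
K = -19268
u(x) = -40 (u(x) = ((-1 + 11)*(-9 + 1))/2 = (10*(-8))/2 = (1/2)*(-80) = -40)
t(v) = 1/115 (t(v) = 1/(-40 + 155) = 1/115)
(l + K) + t(-573) = (-135984 - 19268) + 1/115 = -155252 + 1/115 = -17853979/115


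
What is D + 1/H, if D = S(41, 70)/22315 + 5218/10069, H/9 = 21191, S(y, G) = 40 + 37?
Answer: 22355349032512/42852601569465 ≈ 0.52168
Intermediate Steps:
S(y, G) = 77
H = 190719 (H = 9*21191 = 190719)
D = 117214983/224689735 (D = 77/22315 + 5218/10069 = 117214983/224689735 ≈ 0.52168)
D + 1/H = 117214983/224689735 + 1/190719 = 22355349032512/42852601569465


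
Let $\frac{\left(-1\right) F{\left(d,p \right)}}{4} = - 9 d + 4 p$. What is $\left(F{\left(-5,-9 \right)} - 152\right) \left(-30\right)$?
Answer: $5640$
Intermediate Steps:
$F{\left(d,p \right)} = - 16 p + 36 d$ ($F{\left(d,p \right)} = - 4 \left(- 9 d + 4 p\right) = - 16 p + 36 d$)
$\left(F{\left(-5,-9 \right)} - 152\right) \left(-30\right) = \left(\left(\left(-16\right) \left(-9\right) + 36 \left(-5\right)\right) - 152\right) \left(-30\right) = \left(\left(144 - 180\right) - 152\right) \left(-30\right) = \left(-36 - 152\right) \left(-30\right) = \left(-188\right) \left(-30\right) = 5640$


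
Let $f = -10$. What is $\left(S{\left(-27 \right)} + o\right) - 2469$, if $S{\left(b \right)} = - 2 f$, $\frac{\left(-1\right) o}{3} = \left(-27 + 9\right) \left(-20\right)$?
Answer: $-3529$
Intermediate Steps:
$o = -1080$ ($o = - 3 \left(-27 + 9\right) \left(-20\right) = - 3 \left(\left(-18\right) \left(-20\right)\right) = \left(-3\right) 360 = -1080$)
$S{\left(b \right)} = 20$ ($S{\left(b \right)} = \left(-2\right) \left(-10\right) = 20$)
$\left(S{\left(-27 \right)} + o\right) - 2469 = \left(20 - 1080\right) - 2469 = -1060 - 2469 = -3529$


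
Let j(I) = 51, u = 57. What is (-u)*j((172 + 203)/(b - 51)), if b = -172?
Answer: -2907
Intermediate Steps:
(-u)*j((172 + 203)/(b - 51)) = -1*57*51 = -57*51 = -2907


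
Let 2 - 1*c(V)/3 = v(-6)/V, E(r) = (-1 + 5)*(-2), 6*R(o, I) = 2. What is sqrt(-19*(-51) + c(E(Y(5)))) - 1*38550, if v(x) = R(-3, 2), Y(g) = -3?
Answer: -38550 + sqrt(15602)/4 ≈ -38519.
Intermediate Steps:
R(o, I) = 1/3 (R(o, I) = (1/6)*2 = 1/3)
v(x) = 1/3
E(r) = -8 (E(r) = 4*(-2) = -8)
c(V) = 6 - 1/V
sqrt(-19*(-51) + c(E(Y(5)))) - 1*38550 = sqrt(-19*(-51) + (6 - 1/(-8))) - 1*38550 = sqrt(969 + (6 - 1*(-1/8))) - 38550 = sqrt(969 + (6 + 1/8)) - 38550 = sqrt(969 + 49/8) - 38550 = sqrt(7801/8) - 38550 = sqrt(15602)/4 - 38550 = -38550 + sqrt(15602)/4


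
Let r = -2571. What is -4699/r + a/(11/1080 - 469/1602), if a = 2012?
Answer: -497086904701/69830931 ≈ -7118.4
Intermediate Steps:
-4699/r + a/(11/1080 - 469/1602) = -4699/(-2571) + 2012/(11/1080 - 469/1602) = -4699*(-1/2571) + 2012/(11*(1/1080) - 469*1/1602) = 4699/2571 + 2012/(11/1080 - 469/1602) = 4699/2571 + 2012/(-27161/96120) = 4699/2571 + 2012*(-96120/27161) = 4699/2571 - 193393440/27161 = -497086904701/69830931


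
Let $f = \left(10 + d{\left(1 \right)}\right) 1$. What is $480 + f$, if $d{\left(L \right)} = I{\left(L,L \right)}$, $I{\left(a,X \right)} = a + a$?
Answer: $492$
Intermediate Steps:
$I{\left(a,X \right)} = 2 a$
$d{\left(L \right)} = 2 L$
$f = 12$ ($f = \left(10 + 2 \cdot 1\right) 1 = \left(10 + 2\right) 1 = 12 \cdot 1 = 12$)
$480 + f = 480 + 12 = 492$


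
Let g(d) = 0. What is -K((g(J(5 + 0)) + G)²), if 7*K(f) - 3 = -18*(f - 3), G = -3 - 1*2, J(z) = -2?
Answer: 393/7 ≈ 56.143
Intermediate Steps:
G = -5 (G = -3 - 2 = -5)
K(f) = 57/7 - 18*f/7 (K(f) = 3/7 + (-18*(f - 3))/7 = 3/7 + (-18*(-3 + f))/7 = 3/7 + (54 - 18*f)/7 = 3/7 + (54/7 - 18*f/7) = 57/7 - 18*f/7)
-K((g(J(5 + 0)) + G)²) = -(57/7 - 18*(0 - 5)²/7) = -(57/7 - 18/7*(-5)²) = -(57/7 - 18/7*25) = -(57/7 - 450/7) = -1*(-393/7) = 393/7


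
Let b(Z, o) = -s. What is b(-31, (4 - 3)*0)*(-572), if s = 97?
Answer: 55484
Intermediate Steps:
b(Z, o) = -97 (b(Z, o) = -1*97 = -97)
b(-31, (4 - 3)*0)*(-572) = -97*(-572) = 55484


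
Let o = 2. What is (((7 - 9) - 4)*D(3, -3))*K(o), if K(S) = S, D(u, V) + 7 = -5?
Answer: 144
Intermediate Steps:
D(u, V) = -12 (D(u, V) = -7 - 5 = -12)
(((7 - 9) - 4)*D(3, -3))*K(o) = (((7 - 9) - 4)*(-12))*2 = ((-2 - 4)*(-12))*2 = -6*(-12)*2 = 72*2 = 144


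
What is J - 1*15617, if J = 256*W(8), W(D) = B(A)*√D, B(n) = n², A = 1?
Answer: -15617 + 512*√2 ≈ -14893.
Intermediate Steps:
W(D) = √D (W(D) = 1²*√D = 1*√D = √D)
J = 512*√2 (J = 256*√8 = 256*(2*√2) = 512*√2 ≈ 724.08)
J - 1*15617 = 512*√2 - 1*15617 = 512*√2 - 15617 = -15617 + 512*√2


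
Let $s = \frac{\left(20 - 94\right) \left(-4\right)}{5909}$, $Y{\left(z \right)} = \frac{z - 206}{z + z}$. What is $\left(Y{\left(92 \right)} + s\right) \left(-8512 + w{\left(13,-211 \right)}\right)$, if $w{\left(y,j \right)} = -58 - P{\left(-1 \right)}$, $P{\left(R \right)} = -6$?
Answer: $\frac{662812921}{135907} \approx 4877.0$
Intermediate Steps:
$Y{\left(z \right)} = \frac{-206 + z}{2 z}$
$w{\left(y,j \right)} = -52$ ($w{\left(y,j \right)} = -58 - -6 = -58 + 6 = -52$)
$s = \frac{296}{5909}$ ($s = \left(-74\right) \left(-4\right) \frac{1}{5909} = 296 \cdot \frac{1}{5909} = \frac{296}{5909} \approx 0.050093$)
$\left(Y{\left(92 \right)} + s\right) \left(-8512 + w{\left(13,-211 \right)}\right) = \left(\frac{-206 + 92}{2 \cdot 92} + \frac{296}{5909}\right) \left(-8512 - 52\right) = \left(\frac{1}{2} \cdot \frac{1}{92} \left(-114\right) + \frac{296}{5909}\right) \left(-8564\right) = \left(- \frac{57}{92} + \frac{296}{5909}\right) \left(-8564\right) = \left(- \frac{309581}{543628}\right) \left(-8564\right) = \frac{662812921}{135907}$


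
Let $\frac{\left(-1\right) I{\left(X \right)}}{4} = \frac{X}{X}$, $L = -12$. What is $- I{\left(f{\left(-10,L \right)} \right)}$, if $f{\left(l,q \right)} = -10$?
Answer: $4$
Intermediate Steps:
$I{\left(X \right)} = -4$ ($I{\left(X \right)} = - 4 \frac{X}{X} = \left(-4\right) 1 = -4$)
$- I{\left(f{\left(-10,L \right)} \right)} = \left(-1\right) \left(-4\right) = 4$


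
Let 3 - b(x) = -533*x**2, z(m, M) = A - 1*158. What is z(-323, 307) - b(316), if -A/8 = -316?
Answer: -53220881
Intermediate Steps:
A = 2528 (A = -8*(-316) = 2528)
z(m, M) = 2370 (z(m, M) = 2528 - 1*158 = 2528 - 158 = 2370)
b(x) = 3 + 533*x**2 (b(x) = 3 - (-533)*x**2 = 3 + 533*x**2)
z(-323, 307) - b(316) = 2370 - (3 + 533*316**2) = 2370 - (3 + 533*99856) = 2370 - (3 + 53223248) = 2370 - 1*53223251 = 2370 - 53223251 = -53220881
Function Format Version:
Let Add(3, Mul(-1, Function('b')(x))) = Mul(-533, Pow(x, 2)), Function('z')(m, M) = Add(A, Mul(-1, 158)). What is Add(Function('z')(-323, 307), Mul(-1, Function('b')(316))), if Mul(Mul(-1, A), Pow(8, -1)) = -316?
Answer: -53220881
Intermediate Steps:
A = 2528 (A = Mul(-8, -316) = 2528)
Function('z')(m, M) = 2370 (Function('z')(m, M) = Add(2528, Mul(-1, 158)) = Add(2528, -158) = 2370)
Function('b')(x) = Add(3, Mul(533, Pow(x, 2))) (Function('b')(x) = Add(3, Mul(-1, Mul(-533, Pow(x, 2)))) = Add(3, Mul(533, Pow(x, 2))))
Add(Function('z')(-323, 307), Mul(-1, Function('b')(316))) = Add(2370, Mul(-1, Add(3, Mul(533, Pow(316, 2))))) = Add(2370, Mul(-1, Add(3, Mul(533, 99856)))) = Add(2370, Mul(-1, Add(3, 53223248))) = Add(2370, Mul(-1, 53223251)) = Add(2370, -53223251) = -53220881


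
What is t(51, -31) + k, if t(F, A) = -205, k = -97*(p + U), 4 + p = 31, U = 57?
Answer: -8353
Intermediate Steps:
p = 27 (p = -4 + 31 = 27)
k = -8148 (k = -97*(27 + 57) = -97*84 = -8148)
t(51, -31) + k = -205 - 8148 = -8353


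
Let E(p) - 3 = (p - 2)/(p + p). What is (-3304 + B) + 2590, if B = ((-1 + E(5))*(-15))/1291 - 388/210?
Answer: -194080693/271110 ≈ -715.87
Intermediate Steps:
E(p) = 3 + (-2 + p)/(2*p) (E(p) = 3 + (p - 2)/(p + p) = 3 + (-2 + p)/((2*p)) = 3 + (-2 + p)*(1/(2*p)) = 3 + (-2 + p)/(2*p))
B = -508153/271110 (B = ((-1 + (7/2 - 1/5))*(-15))/1291 - 388/210 = ((-1 + (7/2 - 1*1/5))*(-15))*(1/1291) - 388*1/210 = ((-1 + (7/2 - 1/5))*(-15))*(1/1291) - 194/105 = ((-1 + 33/10)*(-15))*(1/1291) - 194/105 = ((23/10)*(-15))*(1/1291) - 194/105 = -69/2*1/1291 - 194/105 = -69/2582 - 194/105 = -508153/271110 ≈ -1.8743)
(-3304 + B) + 2590 = (-3304 - 508153/271110) + 2590 = -896255593/271110 + 2590 = -194080693/271110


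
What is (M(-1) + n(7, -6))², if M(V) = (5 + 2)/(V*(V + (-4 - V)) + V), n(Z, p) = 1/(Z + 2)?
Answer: 484/81 ≈ 5.9753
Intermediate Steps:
n(Z, p) = 1/(2 + Z)
M(V) = -7/(3*V) (M(V) = 7/(V*(-4) + V) = 7/(-4*V + V) = 7/((-3*V)) = 7*(-1/(3*V)) = -7/(3*V))
(M(-1) + n(7, -6))² = (-7/3/(-1) + 1/(2 + 7))² = (-7/3*(-1) + 1/9)² = (7/3 + ⅑)² = (22/9)² = 484/81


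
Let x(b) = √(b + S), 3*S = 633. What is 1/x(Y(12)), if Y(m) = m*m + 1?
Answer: √89/178 ≈ 0.053000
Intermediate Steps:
Y(m) = 1 + m² (Y(m) = m² + 1 = 1 + m²)
S = 211 (S = (⅓)*633 = 211)
x(b) = √(211 + b) (x(b) = √(b + 211) = √(211 + b))
1/x(Y(12)) = 1/(√(211 + (1 + 12²))) = 1/(√(211 + (1 + 144))) = 1/(√(211 + 145)) = 1/(√356) = 1/(2*√89) = √89/178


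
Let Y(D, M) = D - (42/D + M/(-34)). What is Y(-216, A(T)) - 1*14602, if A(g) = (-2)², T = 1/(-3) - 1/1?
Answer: -9068425/612 ≈ -14818.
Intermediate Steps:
T = -4/3 (T = 1*(-⅓) - 1*1 = -⅓ - 1 = -4/3 ≈ -1.3333)
A(g) = 4
Y(D, M) = D - 42/D + M/34 (Y(D, M) = D - (42/D + M*(-1/34)) = D - (42/D - M/34) = D + (-42/D + M/34) = D - 42/D + M/34)
Y(-216, A(T)) - 1*14602 = (-216 - 42/(-216) + (1/34)*4) - 1*14602 = (-216 - 42*(-1/216) + 2/17) - 14602 = (-216 + 7/36 + 2/17) - 14602 = -132001/612 - 14602 = -9068425/612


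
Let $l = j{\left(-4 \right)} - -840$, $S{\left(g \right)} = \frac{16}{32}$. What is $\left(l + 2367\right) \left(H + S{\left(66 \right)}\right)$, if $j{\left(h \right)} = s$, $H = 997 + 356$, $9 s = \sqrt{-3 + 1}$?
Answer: $\frac{8681349}{2} + \frac{2707 i \sqrt{2}}{18} \approx 4.3407 \cdot 10^{6} + 212.68 i$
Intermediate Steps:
$S{\left(g \right)} = \frac{1}{2}$ ($S{\left(g \right)} = 16 \cdot \frac{1}{32} = \frac{1}{2}$)
$s = \frac{i \sqrt{2}}{9}$ ($s = \frac{\sqrt{-3 + 1}}{9} = \frac{\sqrt{-2}}{9} = \frac{i \sqrt{2}}{9} \approx 0.15713 i$)
$H = 1353$
$j{\left(h \right)} = \frac{i \sqrt{2}}{9}$
$l = 840 + \frac{i \sqrt{2}}{9}$ ($l = \frac{i \sqrt{2}}{9} - -840 = \frac{i \sqrt{2}}{9} + 840 = 840 + \frac{i \sqrt{2}}{9} \approx 840.0 + 0.15713 i$)
$\left(l + 2367\right) \left(H + S{\left(66 \right)}\right) = \left(\left(840 + \frac{i \sqrt{2}}{9}\right) + 2367\right) \left(1353 + \frac{1}{2}\right) = \left(3207 + \frac{i \sqrt{2}}{9}\right) \frac{2707}{2} = \frac{8681349}{2} + \frac{2707 i \sqrt{2}}{18}$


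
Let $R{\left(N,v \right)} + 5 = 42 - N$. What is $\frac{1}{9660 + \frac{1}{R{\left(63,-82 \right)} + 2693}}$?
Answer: $\frac{2667}{25763221} \approx 0.00010352$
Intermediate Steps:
$R{\left(N,v \right)} = 37 - N$ ($R{\left(N,v \right)} = -5 - \left(-42 + N\right) = 37 - N$)
$\frac{1}{9660 + \frac{1}{R{\left(63,-82 \right)} + 2693}} = \frac{1}{9660 + \frac{1}{\left(37 - 63\right) + 2693}} = \frac{1}{9660 + \frac{1}{-26 + 2693}} = \frac{1}{9660 + \frac{1}{2667}} = \frac{1}{\frac{25763221}{2667}} = \frac{2667}{25763221}$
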